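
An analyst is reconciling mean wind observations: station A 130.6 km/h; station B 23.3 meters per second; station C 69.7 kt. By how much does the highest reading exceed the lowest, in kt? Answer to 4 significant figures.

25.23 kt

station A: 130.6 km/h = 70.5184 kt.
station B: 23.3 m/s = 45.2916 kt.
Spread: 70.5184 − 45.2916 = 25.23 kt.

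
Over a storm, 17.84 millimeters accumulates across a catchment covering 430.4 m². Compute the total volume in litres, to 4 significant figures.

7678 litres

1 mm over 1 m² is 1 L, so volume = 17.84 × 430.4 = 7678.336 L ≈ 7678 L.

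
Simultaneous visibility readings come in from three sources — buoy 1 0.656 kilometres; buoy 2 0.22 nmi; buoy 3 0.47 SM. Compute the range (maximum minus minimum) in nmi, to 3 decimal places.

0.188 nmi

buoy 1: 0.656 km = 0.35421 nmi.
buoy 3: 0.47 SM = 0.40842 nmi.
Spread: 0.40842 − 0.22000 = 0.188 nmi.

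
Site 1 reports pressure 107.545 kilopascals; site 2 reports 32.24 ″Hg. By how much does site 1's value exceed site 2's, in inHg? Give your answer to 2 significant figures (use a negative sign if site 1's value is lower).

-0.48 inHg

site 1: 107.545 kPa = 31.7580 inHg.
Difference: 31.7580 − 32.2400 = -0.48 inHg.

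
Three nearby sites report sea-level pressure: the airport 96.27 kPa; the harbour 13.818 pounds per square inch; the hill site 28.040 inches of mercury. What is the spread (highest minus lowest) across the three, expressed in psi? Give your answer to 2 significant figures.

0.19 psi

the airport: 96.27 kPa = 13.9628 psi.
the hill site: 28.040 inHg = 13.7720 psi.
Spread: 13.9628 − 13.7720 = 0.19 psi.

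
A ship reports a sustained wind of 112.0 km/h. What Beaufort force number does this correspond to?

112.0 km/h = 31.1 m/s, which is Beaufort 11 (violent storm, 28.5–32.6 m/s).

Beaufort force 11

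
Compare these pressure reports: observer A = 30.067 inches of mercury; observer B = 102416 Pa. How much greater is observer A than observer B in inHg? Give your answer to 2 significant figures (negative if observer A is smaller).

-0.18 inHg

observer B: 102416 Pa = 30.2434 inHg.
Difference: 30.0670 − 30.2434 = -0.18 inHg.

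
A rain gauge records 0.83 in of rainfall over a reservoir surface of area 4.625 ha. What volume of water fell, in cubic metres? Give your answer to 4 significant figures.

975.0 cubic metres

Depth: 0.83 in × 25.4 = 21.082 mm.
Area: 4.625 ha = 46250 m².
1 mm over 1 m² is 1 L, so volume = 21.082 × 46250 = 975042.5 L = 975.0 m³.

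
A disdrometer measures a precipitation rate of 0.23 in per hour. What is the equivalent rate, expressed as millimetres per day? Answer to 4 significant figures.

140.2 mm/day

0.23 in/hour × 25.4 mm/in × 24 hour/day = 140.2 mm/day.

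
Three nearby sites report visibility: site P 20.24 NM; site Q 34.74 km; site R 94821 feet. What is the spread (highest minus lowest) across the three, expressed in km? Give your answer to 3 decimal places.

8.583 km

site P: 20.24 nmi = 37.48448 km.
site R: 94821 ft = 28.90144 km.
Spread: 37.48448 − 28.90144 = 8.583 km.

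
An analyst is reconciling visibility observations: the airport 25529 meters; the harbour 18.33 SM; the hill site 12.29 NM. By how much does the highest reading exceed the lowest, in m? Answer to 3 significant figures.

6740 m

the harbour: 18.33 SM = 29499.28 m.
the hill site: 12.29 nmi = 22761.08 m.
Spread: 29499.28 − 22761.08 = 6740 m.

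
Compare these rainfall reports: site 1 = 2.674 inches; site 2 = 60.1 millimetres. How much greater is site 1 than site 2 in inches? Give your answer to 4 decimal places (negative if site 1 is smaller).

site 2: 60.1 mm = 2.366142 in.
Difference: 2.674000 − 2.366142 = 0.3079 in.

0.3079 in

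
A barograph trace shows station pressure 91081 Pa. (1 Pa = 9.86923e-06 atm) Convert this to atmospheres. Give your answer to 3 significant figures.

0.899 atm

1 Pa = 9.86923e-06 atm, so 91081 × 9.86923e-06 = 0.899 atm.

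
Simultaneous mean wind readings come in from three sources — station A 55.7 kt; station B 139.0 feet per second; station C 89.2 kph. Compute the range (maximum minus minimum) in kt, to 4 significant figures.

34.19 kt

station B: 139.0 ft/s = 82.3552 kt.
station C: 89.2 km/h = 48.1641 kt.
Spread: 82.3552 − 48.1641 = 34.19 kt.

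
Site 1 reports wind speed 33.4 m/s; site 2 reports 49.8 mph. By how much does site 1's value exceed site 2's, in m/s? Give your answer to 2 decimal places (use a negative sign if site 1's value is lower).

11.14 m/s

site 2: 49.8 mph = 22.2626 m/s.
Difference: 33.4000 − 22.2626 = 11.14 m/s.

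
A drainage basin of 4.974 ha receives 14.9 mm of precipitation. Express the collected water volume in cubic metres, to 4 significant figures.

Area: 4.974 ha = 49740 m².
1 mm over 1 m² is 1 L, so volume = 14.9 × 49740 = 741126 L = 741.1 m³.

741.1 cubic metres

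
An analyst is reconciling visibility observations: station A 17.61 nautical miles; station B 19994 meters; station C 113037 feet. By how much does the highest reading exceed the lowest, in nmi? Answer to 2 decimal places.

7.81 nmi

station B: 19994 m = 10.7959 nmi.
station C: 113037 ft = 18.6035 nmi.
Spread: 18.6035 − 10.7959 = 7.81 nmi.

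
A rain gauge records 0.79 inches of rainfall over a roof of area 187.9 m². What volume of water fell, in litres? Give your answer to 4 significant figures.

Depth: 0.79 in × 25.4 = 20.066 mm.
1 mm over 1 m² is 1 L, so volume = 20.066 × 187.9 = 3770.4014 L ≈ 3770 L.

3770 litres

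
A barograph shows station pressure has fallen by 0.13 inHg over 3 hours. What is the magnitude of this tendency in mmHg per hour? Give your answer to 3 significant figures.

1.10 mmHg per hour

0.13 inHg / 3 h × 25.4 mmHg/inHg = 1.10 mmHg/h.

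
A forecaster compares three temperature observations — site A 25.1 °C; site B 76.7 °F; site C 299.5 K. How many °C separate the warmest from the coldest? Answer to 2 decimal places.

1.52 °C

site B: 76.7 °F = 24.833 °C.
site C: 299.5 K = 26.350 °C.
Spread: 26.350 − 24.833 = 1.517 °C.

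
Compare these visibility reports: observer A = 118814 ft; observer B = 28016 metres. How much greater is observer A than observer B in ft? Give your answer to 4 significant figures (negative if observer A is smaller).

observer B: 28016 m = 91916.01 ft.
Difference: 118814.00 − 91916.01 = 26900 ft.

26900 ft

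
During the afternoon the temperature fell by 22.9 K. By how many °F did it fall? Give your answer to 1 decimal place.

Converting a difference, only the 9/5 scale factor applies: Δ°F = 22.9 × 1.8 = 41.2 °F.

41.2 °F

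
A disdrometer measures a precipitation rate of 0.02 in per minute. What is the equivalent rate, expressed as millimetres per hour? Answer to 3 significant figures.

0.02 in/minute × 25.4 mm/in × 60 minute/hour = 30.5 mm/hour.

30.5 mm/hour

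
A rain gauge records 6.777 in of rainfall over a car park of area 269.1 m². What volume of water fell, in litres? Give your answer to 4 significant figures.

46320 litres

Depth: 6.777 in × 25.4 = 172.1358 mm.
1 mm over 1 m² is 1 L, so volume = 172.1358 × 269.1 = 46321.744 L ≈ 46320 L.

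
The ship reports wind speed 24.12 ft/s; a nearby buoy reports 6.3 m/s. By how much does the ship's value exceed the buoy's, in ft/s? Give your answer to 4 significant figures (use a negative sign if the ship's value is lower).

the buoy: 6.3 m/s = 20.66929 ft/s.
Difference: 24.12000 − 20.66929 = 3.451 ft/s.

3.451 ft/s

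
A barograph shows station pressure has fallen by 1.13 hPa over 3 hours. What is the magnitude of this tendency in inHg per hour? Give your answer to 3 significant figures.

1.13 hPa / 3 h × 0.02953 inHg/hPa = 0.0111 inHg/h.

0.0111 inHg per hour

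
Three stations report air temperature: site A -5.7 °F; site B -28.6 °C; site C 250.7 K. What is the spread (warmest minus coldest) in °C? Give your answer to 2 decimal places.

7.66 °C

site A: -5.7 °F = -20.944 °C.
site C: 250.7 K = -22.450 °C.
Spread: (-20.944) − (-28.600) = 7.656 °C.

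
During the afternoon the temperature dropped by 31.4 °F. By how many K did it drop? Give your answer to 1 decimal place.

17.4 K

For a temperature change the 32° offset cancels: ΔK = 31.4 × 0.5556 = 17.4 K.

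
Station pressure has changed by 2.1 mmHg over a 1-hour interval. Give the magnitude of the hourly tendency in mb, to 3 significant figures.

2.1 mmHg / 1 h × 1.33322 mb/mmHg = 2.80 mb/h.

2.80 mb per hour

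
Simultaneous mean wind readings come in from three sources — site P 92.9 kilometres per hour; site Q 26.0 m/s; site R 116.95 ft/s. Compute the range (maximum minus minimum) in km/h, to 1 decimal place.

35.4 km/h

site Q: 26.0 m/s = 93.600 km/h.
site R: 116.95 ft/s = 128.327 km/h.
Spread: 128.327 − 92.900 = 35.4 km/h.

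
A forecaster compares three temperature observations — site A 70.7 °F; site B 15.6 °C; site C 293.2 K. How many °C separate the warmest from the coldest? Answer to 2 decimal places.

site A: 70.7 °F = 21.500 °C.
site C: 293.2 K = 20.050 °C.
Spread: 21.500 − 15.600 = 5.900 °C.

5.90 °C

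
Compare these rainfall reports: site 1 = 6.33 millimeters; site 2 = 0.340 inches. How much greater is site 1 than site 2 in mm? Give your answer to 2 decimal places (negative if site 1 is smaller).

-2.31 mm

site 2: 0.340 in = 8.6360 mm.
Difference: 6.3300 − 8.6360 = -2.31 mm.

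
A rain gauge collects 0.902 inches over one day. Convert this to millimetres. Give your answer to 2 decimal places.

22.91 mm

1 in = 25.4 mm, so 0.902 × 25.4 = 22.91 mm.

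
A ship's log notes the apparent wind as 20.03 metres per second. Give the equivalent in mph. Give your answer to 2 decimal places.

1 m/s = 2.23694 mph, so 20.03 × 2.23694 = 44.81 mph.

44.81 mph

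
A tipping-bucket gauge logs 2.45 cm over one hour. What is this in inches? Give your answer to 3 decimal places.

1 cm = 0.393701 in, so 2.45 × 0.393701 = 0.965 in.

0.965 in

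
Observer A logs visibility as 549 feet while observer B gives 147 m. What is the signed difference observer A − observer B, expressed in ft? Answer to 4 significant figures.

66.72 ft

observer B: 147 m = 482.2835 ft.
Difference: 549.0000 − 482.2835 = 66.72 ft.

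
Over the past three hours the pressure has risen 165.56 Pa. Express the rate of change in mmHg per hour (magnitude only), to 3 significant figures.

0.414 mmHg per hour

165.56 Pa / 3 h × 0.00750062 mmHg/Pa = 0.414 mmHg/h.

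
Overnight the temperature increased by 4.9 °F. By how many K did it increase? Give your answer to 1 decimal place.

For a temperature change the 32° offset cancels: ΔK = 4.9 × 0.5556 = 2.7 K.

2.7 K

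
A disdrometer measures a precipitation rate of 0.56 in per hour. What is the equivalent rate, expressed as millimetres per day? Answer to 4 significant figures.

341.4 mm/day

0.56 in/hour × 25.4 mm/in × 24 hour/day = 341.4 mm/day.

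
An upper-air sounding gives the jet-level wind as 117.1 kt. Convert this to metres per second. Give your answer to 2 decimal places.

60.24 m/s

1 kt = 0.514444 m/s, so 117.1 × 0.514444 = 60.24 m/s.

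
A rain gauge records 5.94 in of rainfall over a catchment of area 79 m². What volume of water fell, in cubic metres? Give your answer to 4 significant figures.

Depth: 5.94 in × 25.4 = 150.876 mm.
1 mm over 1 m² is 1 L, so volume = 150.876 × 79 = 11919.204 L = 11.92 m³.

11.92 cubic metres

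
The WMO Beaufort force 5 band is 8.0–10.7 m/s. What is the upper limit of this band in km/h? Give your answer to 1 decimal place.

38.5 km/h

8.0–10.7 m/s × 3.6 = 28.8–38.5 km/h.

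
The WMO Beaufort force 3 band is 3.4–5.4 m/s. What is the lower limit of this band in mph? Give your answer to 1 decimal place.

7.6 mph

3.4–5.4 m/s × 2.237 = 7.6–12.1 mph.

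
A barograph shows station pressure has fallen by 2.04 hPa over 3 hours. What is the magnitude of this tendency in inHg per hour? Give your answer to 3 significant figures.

0.0201 inHg per hour

2.04 hPa / 3 h × 0.02953 inHg/hPa = 0.0201 inHg/h.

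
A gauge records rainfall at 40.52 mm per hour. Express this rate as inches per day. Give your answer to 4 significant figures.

38.29 in/day

40.52 mm/hour × 0.0393701 in/mm × 24 hour/day = 38.29 in/day.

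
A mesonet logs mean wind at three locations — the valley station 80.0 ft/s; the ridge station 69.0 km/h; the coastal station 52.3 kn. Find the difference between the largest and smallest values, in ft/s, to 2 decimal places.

the ridge station: 69.0 km/h = 62.8828 ft/s.
the coastal station: 52.3 kt = 88.2725 ft/s.
Spread: 88.2725 − 62.8828 = 25.39 ft/s.

25.39 ft/s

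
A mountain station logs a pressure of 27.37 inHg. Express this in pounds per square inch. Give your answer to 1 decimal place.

13.4 psi

1 inHg = 0.491154 psi, so 27.37 × 0.491154 = 13.4 psi.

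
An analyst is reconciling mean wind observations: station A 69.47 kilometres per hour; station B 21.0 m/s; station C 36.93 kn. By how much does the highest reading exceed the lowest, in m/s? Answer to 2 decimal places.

2.00 m/s

station A: 69.47 km/h = 19.2972 m/s.
station C: 36.93 kt = 18.9984 m/s.
Spread: 21.0000 − 18.9984 = 2.00 m/s.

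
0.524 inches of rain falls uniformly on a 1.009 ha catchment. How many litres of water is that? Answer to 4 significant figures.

Depth: 0.524 in × 25.4 = 13.3096 mm.
Area: 1.009 ha = 10090 m².
1 mm over 1 m² is 1 L, so volume = 13.3096 × 10090 = 134293.86 L ≈ 134300 L.

134300 litres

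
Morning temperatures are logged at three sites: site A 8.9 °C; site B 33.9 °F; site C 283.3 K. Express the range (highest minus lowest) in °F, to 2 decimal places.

site B: 33.9 °F = 1.056 °C.
site C: 283.3 K = 10.150 °C.
Spread: 10.150 − 1.056 = 9.094 °C = 16.37 °F.

16.37 °F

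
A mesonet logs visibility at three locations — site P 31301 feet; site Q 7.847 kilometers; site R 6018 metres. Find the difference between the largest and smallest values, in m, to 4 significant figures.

3523 m

site P: 31301 ft = 9540.54 m.
site Q: 7.847 km = 7847.00 m.
Spread: 9540.54 − 6018.00 = 3523 m.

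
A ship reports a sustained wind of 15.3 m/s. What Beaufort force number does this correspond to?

Beaufort force 7

15.3 m/s lies in the Beaufort 7 band (near gale, 13.9–17.1 m/s).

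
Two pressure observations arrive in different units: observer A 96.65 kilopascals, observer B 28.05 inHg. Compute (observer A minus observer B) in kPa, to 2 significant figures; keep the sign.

observer B: 28.05 inHg = 94.988 kPa.
Difference: 96.650 − 94.988 = 1.7 kPa.

1.7 kPa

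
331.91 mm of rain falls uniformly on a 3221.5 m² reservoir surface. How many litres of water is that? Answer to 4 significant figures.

1069000 litres

1 mm over 1 m² is 1 L, so volume = 331.91 × 3221.5 = 1069248.1 L ≈ 1069000 L.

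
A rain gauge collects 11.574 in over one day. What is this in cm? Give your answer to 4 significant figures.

1 in = 2.54 cm, so 11.574 × 2.54 = 29.40 cm.

29.40 cm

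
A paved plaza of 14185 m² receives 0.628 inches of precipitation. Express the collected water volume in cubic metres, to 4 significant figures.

Depth: 0.628 in × 25.4 = 15.9512 mm.
1 mm over 1 m² is 1 L, so volume = 15.9512 × 14185 = 226267.77 L = 226.3 m³.

226.3 cubic metres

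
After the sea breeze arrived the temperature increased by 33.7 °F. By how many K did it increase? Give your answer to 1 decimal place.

18.7 K

Converting a difference, only the 9/5 scale factor applies: ΔK = 33.7 × 0.5556 = 18.7 K.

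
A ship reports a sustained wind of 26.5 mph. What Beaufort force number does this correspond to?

26.5 mph = 11.8 m/s, which is Beaufort 6 (strong breeze, 10.8–13.8 m/s).

Beaufort force 6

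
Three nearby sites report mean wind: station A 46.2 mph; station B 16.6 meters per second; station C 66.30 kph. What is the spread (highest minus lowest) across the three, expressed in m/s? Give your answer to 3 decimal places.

4.053 m/s

station A: 46.2 mph = 20.65325 m/s.
station C: 66.30 km/h = 18.41667 m/s.
Spread: 20.65325 − 16.60000 = 4.053 m/s.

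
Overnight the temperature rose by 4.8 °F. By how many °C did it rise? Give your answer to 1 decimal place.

2.7 °C

For a temperature change the 32° offset cancels: Δ°C = 4.8 × 0.5556 = 2.7 °C.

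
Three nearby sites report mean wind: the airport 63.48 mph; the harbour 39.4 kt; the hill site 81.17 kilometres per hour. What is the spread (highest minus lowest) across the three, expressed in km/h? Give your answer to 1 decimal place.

the airport: 63.48 mph = 102.161 km/h.
the harbour: 39.4 kt = 72.969 km/h.
Spread: 102.161 − 72.969 = 29.2 km/h.

29.2 km/h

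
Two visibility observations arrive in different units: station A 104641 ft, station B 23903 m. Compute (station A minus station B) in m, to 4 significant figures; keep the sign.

station A: 104641 ft = 31894.58 m.
Difference: 31894.58 − 23903.00 = 7992 m.

7992 m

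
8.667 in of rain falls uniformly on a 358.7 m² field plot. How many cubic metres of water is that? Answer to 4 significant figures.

78.96 cubic metres

Depth: 8.667 in × 25.4 = 220.1418 mm.
1 mm over 1 m² is 1 L, so volume = 220.1418 × 358.7 = 78964.864 L = 78.96 m³.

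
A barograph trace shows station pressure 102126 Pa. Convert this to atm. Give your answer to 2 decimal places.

1.01 atm

1 Pa = 9.86923e-06 atm, so 102126 × 9.86923e-06 = 1.01 atm.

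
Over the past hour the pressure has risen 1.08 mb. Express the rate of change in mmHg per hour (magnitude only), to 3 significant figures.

0.810 mmHg per hour

1.08 mb / 1 h × 0.750062 mmHg/mb = 0.810 mmHg/h.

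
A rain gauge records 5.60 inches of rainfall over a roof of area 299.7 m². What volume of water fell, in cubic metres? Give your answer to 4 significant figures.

Depth: 5.60 in × 25.4 = 142.24 mm.
1 mm over 1 m² is 1 L, so volume = 142.24 × 299.7 = 42629.328 L = 42.63 m³.

42.63 cubic metres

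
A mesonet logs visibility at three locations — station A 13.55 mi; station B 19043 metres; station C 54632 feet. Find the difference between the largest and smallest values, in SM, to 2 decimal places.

station B: 19043 m = 11.8328 SM.
station C: 54632 ft = 10.3470 SM.
Spread: 13.5500 − 10.3470 = 3.20 SM.

3.20 SM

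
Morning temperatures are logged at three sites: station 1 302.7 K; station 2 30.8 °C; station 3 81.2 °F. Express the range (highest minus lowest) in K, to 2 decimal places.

station 1: 302.7 K = 29.550 °C.
station 3: 81.2 °F = 27.333 °C.
Spread: 30.800 − 27.333 = 3.467 °C.

3.47 K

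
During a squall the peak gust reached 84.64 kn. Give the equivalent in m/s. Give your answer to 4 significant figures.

1 kt = 0.514444 m/s, so 84.64 × 0.514444 = 43.54 m/s.

43.54 m/s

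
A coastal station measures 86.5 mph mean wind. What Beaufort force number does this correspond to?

Beaufort force 12

86.5 mph = 38.7 m/s, which is Beaufort 12 (hurricane force, ≥32.7 m/s).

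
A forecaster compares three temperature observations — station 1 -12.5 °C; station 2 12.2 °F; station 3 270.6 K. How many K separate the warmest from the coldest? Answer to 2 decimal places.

station 2: 12.2 °F = -11.000 °C.
station 3: 270.6 K = -2.550 °C.
Spread: (-2.550) − (-12.500) = 9.950 °C.

9.95 K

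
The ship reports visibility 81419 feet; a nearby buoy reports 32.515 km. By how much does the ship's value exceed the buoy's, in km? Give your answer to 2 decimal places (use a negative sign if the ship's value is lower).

-7.70 km

the ship: 81419 ft = 24.8165 km.
Difference: 24.8165 − 32.5150 = -7.70 km.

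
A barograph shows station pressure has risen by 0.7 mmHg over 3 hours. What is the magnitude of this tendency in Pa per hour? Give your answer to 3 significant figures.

0.7 mmHg / 3 h × 133.322 Pa/mmHg = 31.1 Pa/h.

31.1 Pa per hour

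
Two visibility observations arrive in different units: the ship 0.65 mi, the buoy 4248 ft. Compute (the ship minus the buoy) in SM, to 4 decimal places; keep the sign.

-0.1545 SM

the buoy: 4248 ft = 0.804545 SM.
Difference: 0.650000 − 0.804545 = -0.1545 SM.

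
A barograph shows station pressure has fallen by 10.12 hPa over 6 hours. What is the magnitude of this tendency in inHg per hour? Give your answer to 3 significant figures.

0.0498 inHg per hour

10.12 hPa / 6 h × 0.02953 inHg/hPa = 0.0498 inHg/h.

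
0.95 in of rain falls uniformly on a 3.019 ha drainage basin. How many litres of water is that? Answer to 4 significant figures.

728500 litres

Depth: 0.95 in × 25.4 = 24.13 mm.
Area: 3.019 ha = 30190 m².
1 mm over 1 m² is 1 L, so volume = 24.13 × 30190 = 728484.7 L ≈ 728500 L.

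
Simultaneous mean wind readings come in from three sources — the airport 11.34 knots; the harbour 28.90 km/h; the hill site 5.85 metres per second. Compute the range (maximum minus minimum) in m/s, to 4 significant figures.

2.194 m/s

the airport: 11.34 kt = 5.83380 m/s.
the harbour: 28.90 km/h = 8.02778 m/s.
Spread: 8.02778 − 5.83380 = 2.194 m/s.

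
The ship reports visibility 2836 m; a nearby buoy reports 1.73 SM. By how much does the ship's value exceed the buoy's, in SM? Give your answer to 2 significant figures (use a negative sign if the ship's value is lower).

the ship: 2836 m = 1.76221 SM.
Difference: 1.76221 − 1.73000 = 0.032 SM.

0.032 SM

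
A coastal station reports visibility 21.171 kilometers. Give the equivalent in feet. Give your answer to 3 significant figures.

1 km = 3280.84 ft, so 21.171 × 3280.84 = 69500 ft.

69500 ft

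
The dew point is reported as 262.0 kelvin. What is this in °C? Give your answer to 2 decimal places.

°C = 262.0 − 273.15 = -11.15 °C.

-11.15 °C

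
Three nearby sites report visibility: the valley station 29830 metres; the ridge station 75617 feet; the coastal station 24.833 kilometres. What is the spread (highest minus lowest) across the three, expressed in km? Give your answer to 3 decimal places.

the valley station: 29830 m = 29.83000 km.
the ridge station: 75617 ft = 23.04806 km.
Spread: 29.83000 − 23.04806 = 6.782 km.

6.782 km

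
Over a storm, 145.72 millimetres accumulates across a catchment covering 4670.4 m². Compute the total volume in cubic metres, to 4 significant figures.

1 mm over 1 m² is 1 L, so volume = 145.72 × 4670.4 = 680570.69 L = 680.6 m³.

680.6 cubic metres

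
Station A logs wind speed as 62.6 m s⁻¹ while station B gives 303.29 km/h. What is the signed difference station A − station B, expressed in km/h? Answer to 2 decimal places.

station A: 62.6 m/s = 225.3600 km/h.
Difference: 225.3600 − 303.2900 = -77.93 km/h.

-77.93 km/h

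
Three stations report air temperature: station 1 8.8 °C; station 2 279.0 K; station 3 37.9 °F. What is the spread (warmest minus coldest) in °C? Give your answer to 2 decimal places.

station 2: 279.0 K = 5.850 °C.
station 3: 37.9 °F = 3.278 °C.
Spread: 8.800 − 3.278 = 5.522 °C.

5.52 °C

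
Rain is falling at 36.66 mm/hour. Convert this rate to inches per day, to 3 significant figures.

36.66 mm/hour × 0.0393701 in/mm × 24 hour/day = 34.6 in/day.

34.6 in/day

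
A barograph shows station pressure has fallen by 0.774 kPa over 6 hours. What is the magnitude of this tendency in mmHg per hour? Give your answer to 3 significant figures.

0.968 mmHg per hour

0.774 kPa / 6 h × 7.50062 mmHg/kPa = 0.968 mmHg/h.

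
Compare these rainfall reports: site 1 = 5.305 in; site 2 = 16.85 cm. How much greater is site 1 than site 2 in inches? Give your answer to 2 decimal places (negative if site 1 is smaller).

-1.33 in

site 2: 16.85 cm = 6.6339 in.
Difference: 5.3050 − 6.6339 = -1.33 in.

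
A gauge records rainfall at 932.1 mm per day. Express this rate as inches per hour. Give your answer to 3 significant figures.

932.1 mm/day × 0.0393701 in/mm × 0.0416667 day/hour = 1.53 in/hour.

1.53 in/hour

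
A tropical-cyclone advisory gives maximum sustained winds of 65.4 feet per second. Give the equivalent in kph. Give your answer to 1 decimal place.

1 ft/s = 1.09728 km/h, so 65.4 × 1.09728 = 71.8 km/h.

71.8 km/h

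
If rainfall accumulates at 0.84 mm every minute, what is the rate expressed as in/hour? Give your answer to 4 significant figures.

1.984 in/hour

0.84 mm/minute × 0.0393701 in/mm × 60 minute/hour = 1.984 in/hour.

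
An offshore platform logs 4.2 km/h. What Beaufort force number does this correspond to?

Beaufort force 1

4.2 km/h = 1.2 m/s, which is Beaufort 1 (light air, 0.3–1.5 m/s).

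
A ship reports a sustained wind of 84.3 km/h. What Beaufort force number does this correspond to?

84.3 km/h = 23.4 m/s, which is Beaufort 9 (strong gale, 20.8–24.4 m/s).

Beaufort force 9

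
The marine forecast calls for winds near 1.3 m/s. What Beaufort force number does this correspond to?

1.3 m/s lies in the Beaufort 1 band (light air, 0.3–1.5 m/s).

Beaufort force 1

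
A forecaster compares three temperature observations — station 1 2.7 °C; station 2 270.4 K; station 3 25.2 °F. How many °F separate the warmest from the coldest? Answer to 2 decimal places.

station 2: 270.4 K = -2.750 °C.
station 3: 25.2 °F = -3.778 °C.
Spread: 2.700 − (-3.778) = 6.478 °C = 11.66 °F.

11.66 °F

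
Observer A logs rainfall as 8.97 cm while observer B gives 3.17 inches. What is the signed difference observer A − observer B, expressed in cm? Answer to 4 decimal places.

0.9182 cm

observer B: 3.17 in = 8.051800 cm.
Difference: 8.970000 − 8.051800 = 0.9182 cm.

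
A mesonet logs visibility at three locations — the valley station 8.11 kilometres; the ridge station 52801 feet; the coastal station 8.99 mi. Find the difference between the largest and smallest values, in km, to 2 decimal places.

the ridge station: 52801 ft = 16.0937 km.
the coastal station: 8.99 SM = 14.4680 km.
Spread: 16.0937 − 8.1100 = 7.98 km.

7.98 km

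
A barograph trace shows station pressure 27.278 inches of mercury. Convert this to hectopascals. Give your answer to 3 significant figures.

924 hPa

1 inHg = 33.8639 hPa, so 27.278 × 33.8639 = 924 hPa.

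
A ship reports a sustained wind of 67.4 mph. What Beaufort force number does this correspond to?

Beaufort force 11

67.4 mph = 30.1 m/s, which is Beaufort 11 (violent storm, 28.5–32.6 m/s).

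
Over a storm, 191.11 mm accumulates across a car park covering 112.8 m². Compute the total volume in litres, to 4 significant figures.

1 mm over 1 m² is 1 L, so volume = 191.11 × 112.8 = 21557.208 L ≈ 21560 L.

21560 litres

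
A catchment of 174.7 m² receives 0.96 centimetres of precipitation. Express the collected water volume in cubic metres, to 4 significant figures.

1.677 cubic metres

Depth: 0.96 cm × 10 = 9.6 mm.
1 mm over 1 m² is 1 L, so volume = 9.6 × 174.7 = 1677.12 L = 1.677 m³.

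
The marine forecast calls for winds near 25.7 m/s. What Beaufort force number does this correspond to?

25.7 m/s lies in the Beaufort 10 band (storm, 24.5–28.4 m/s).

Beaufort force 10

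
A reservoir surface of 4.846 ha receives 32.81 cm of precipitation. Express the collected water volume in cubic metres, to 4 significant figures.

Depth: 32.81 cm × 10 = 328.1 mm.
Area: 4.846 ha = 48460 m².
1 mm over 1 m² is 1 L, so volume = 328.1 × 48460 = 15899726 L = 15900 m³.

15900 cubic metres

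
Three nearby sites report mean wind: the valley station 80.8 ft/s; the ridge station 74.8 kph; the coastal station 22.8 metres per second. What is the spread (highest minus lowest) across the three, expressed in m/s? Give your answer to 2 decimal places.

the valley station: 80.8 ft/s = 24.6278 m/s.
the ridge station: 74.8 km/h = 20.7778 m/s.
Spread: 24.6278 − 20.7778 = 3.85 m/s.

3.85 m/s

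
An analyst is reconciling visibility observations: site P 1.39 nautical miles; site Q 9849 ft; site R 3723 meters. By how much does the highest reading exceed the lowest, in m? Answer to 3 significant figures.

1150 m

site P: 1.39 nmi = 2574.28 m.
site Q: 9849 ft = 3001.98 m.
Spread: 3723.00 − 2574.28 = 1150 m.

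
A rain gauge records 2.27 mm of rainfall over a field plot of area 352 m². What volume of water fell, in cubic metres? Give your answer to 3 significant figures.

0.799 cubic metres

1 mm over 1 m² is 1 L, so volume = 2.27 × 352 = 799.04 L = 0.799 m³.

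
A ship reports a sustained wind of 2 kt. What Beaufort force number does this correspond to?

Beaufort force 1

2 kt lies in the Beaufort 1 band (light air, 1–3 kt).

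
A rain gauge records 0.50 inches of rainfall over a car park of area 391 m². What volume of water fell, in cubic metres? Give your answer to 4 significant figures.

Depth: 0.50 in × 25.4 = 12.7 mm.
1 mm over 1 m² is 1 L, so volume = 12.7 × 391 = 4965.7 L = 4.966 m³.

4.966 cubic metres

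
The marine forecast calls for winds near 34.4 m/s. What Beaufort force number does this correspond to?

34.4 m/s lies in the Beaufort 12 band (hurricane force, ≥32.7 m/s).

Beaufort force 12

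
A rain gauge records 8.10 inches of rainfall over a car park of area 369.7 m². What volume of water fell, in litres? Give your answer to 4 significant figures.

Depth: 8.10 in × 25.4 = 205.74 mm.
1 mm over 1 m² is 1 L, so volume = 205.74 × 369.7 = 76062.078 L ≈ 76060 L.

76060 litres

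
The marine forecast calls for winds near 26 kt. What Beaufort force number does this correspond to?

Beaufort force 6

26 kt lies in the Beaufort 6 band (strong breeze, 22–27 kt).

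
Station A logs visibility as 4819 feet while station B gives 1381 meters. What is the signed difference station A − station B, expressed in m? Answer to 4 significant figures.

87.83 m

station A: 4819 ft = 1468.8312 m.
Difference: 1468.8312 − 1381.0000 = 87.83 m.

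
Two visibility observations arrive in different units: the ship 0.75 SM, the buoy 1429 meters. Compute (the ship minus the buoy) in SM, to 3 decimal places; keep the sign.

-0.138 SM

the buoy: 1429 m = 0.88794 SM.
Difference: 0.75000 − 0.88794 = -0.138 SM.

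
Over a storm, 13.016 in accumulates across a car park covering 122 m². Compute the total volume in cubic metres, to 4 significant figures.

40.33 cubic metres

Depth: 13.016 in × 25.4 = 330.6064 mm.
1 mm over 1 m² is 1 L, so volume = 330.6064 × 122 = 40333.981 L = 40.33 m³.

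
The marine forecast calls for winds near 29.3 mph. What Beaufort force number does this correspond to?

29.3 mph = 13.1 m/s, which is Beaufort 6 (strong breeze, 10.8–13.8 m/s).

Beaufort force 6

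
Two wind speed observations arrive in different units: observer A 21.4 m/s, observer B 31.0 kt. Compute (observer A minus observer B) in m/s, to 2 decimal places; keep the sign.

5.45 m/s

observer B: 31.0 kt = 15.9478 m/s.
Difference: 21.4000 − 15.9478 = 5.45 m/s.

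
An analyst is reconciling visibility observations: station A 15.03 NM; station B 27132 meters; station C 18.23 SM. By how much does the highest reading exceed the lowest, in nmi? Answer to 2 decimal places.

station B: 27132 m = 14.6501 nmi.
station C: 18.23 SM = 15.8414 nmi.
Spread: 15.8414 − 14.6501 = 1.19 nmi.

1.19 nmi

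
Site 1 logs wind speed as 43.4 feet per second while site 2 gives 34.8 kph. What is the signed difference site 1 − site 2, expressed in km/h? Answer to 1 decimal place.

12.8 km/h

site 1: 43.4 ft/s = 47.622 km/h.
Difference: 47.622 − 34.800 = 12.8 km/h.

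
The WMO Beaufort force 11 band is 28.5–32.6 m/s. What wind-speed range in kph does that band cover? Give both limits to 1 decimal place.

28.5–32.6 m/s × 3.6 = 102.6–117.4 km/h.

102.6 to 117.4 km/h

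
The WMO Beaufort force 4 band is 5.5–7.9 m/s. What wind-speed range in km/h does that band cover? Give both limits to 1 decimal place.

5.5–7.9 m/s × 3.6 = 19.8–28.4 km/h.

19.8 to 28.4 km/h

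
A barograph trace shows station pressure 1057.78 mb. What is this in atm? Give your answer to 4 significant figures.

1 mb = 0.000986923 atm, so 1057.78 × 0.000986923 = 1.044 atm.

1.044 atm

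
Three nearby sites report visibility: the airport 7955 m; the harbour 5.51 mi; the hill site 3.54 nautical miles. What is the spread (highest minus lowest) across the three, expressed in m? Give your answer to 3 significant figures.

the harbour: 5.51 SM = 8867.49 m.
the hill site: 3.54 nmi = 6556.08 m.
Spread: 8867.49 − 6556.08 = 2310 m.

2310 m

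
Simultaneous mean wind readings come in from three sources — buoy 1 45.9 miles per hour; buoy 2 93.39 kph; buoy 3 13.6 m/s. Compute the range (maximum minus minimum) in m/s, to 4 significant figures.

12.34 m/s

buoy 1: 45.9 mph = 20.5191 m/s.
buoy 2: 93.39 km/h = 25.9417 m/s.
Spread: 25.9417 − 13.6000 = 12.34 m/s.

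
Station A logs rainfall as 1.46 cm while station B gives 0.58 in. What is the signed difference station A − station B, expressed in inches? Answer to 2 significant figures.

-0.0052 in

station A: 1.46 cm = 0.574803 in.
Difference: 0.574803 − 0.580000 = -0.0052 in.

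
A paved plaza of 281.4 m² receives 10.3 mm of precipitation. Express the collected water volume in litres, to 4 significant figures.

1 mm over 1 m² is 1 L, so volume = 10.3 × 281.4 = 2898.42 L ≈ 2898 L.

2898 litres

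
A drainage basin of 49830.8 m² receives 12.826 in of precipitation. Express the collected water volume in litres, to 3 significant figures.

16200000 litres

Depth: 12.826 in × 25.4 = 325.7804 mm.
1 mm over 1 m² is 1 L, so volume = 325.7804 × 49830.8 = 16233898 L ≈ 16200000 L.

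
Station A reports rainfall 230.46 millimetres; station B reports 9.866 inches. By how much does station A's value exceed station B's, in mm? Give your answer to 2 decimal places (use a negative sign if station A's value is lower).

-20.14 mm

station B: 9.866 in = 250.5964 mm.
Difference: 230.4600 − 250.5964 = -20.14 mm.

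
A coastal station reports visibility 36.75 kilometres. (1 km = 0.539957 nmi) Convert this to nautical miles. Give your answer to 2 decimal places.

1 km = 0.539957 nmi, so 36.75 × 0.539957 = 19.84 nmi.

19.84 nmi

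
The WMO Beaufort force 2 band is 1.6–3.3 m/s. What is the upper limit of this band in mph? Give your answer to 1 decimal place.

1.6–3.3 m/s × 2.237 = 3.6–7.4 mph.

7.4 mph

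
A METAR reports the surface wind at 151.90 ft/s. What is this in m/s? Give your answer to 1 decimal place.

46.3 m/s

1 ft/s = 0.3048 m/s, so 151.90 × 0.3048 = 46.3 m/s.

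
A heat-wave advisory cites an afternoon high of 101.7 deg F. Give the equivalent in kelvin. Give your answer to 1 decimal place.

First to °C: 38.72 °C.
Then to K: 311.9 K.

311.9 K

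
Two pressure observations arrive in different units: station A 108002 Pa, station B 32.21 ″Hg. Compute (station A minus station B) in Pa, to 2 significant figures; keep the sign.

-1100 Pa

station B: 32.21 inHg = 109075.59 Pa.
Difference: 108002.00 − 109075.59 = -1100 Pa.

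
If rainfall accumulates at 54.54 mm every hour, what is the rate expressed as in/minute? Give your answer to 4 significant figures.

0.03579 in/minute

54.54 mm/hour × 0.0393701 in/mm × 0.0166667 hour/minute = 0.03579 in/minute.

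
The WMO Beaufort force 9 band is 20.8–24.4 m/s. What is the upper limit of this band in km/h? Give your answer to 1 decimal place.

87.8 km/h

20.8–24.4 m/s × 3.6 = 74.9–87.8 km/h.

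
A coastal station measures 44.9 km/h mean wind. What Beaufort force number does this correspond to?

Beaufort force 6

44.9 km/h = 12.5 m/s, which is Beaufort 6 (strong breeze, 10.8–13.8 m/s).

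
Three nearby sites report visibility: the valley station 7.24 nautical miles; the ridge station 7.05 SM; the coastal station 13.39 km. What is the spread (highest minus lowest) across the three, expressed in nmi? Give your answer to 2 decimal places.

the ridge station: 7.05 SM = 6.1263 nmi.
the coastal station: 13.39 km = 7.2300 nmi.
Spread: 7.2400 − 6.1263 = 1.11 nmi.

1.11 nmi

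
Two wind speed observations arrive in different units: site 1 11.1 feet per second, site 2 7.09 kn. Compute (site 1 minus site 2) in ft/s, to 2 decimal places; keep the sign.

-0.87 ft/s

site 2: 7.09 kt = 11.9666 ft/s.
Difference: 11.1000 − 11.9666 = -0.87 ft/s.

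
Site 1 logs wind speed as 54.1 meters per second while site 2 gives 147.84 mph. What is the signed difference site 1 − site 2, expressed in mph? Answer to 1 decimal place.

-26.8 mph

site 1: 54.1 m/s = 121.018 mph.
Difference: 121.018 − 147.840 = -26.8 mph.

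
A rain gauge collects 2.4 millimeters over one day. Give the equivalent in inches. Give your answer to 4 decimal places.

1 mm = 0.0393701 in, so 2.4 × 0.0393701 = 0.0945 in.

0.0945 in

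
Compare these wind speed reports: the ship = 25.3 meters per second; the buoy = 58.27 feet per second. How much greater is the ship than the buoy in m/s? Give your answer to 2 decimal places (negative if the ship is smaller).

7.54 m/s

the buoy: 58.27 ft/s = 17.7607 m/s.
Difference: 25.3000 − 17.7607 = 7.54 m/s.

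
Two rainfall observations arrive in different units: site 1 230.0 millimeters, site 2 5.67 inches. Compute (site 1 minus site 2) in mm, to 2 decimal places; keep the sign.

85.98 mm

site 2: 5.67 in = 144.0180 mm.
Difference: 230.0000 − 144.0180 = 85.98 mm.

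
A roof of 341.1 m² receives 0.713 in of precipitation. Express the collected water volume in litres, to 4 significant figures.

6177 litres

Depth: 0.713 in × 25.4 = 18.1102 mm.
1 mm over 1 m² is 1 L, so volume = 18.1102 × 341.1 = 6177.3892 L ≈ 6177 L.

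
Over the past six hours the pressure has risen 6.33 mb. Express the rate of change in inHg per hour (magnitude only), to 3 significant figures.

0.0312 inHg per hour

6.33 mb / 6 h × 0.02953 inHg/mb = 0.0312 inHg/h.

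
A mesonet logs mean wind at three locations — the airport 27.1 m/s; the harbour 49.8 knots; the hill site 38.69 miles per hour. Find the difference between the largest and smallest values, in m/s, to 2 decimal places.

9.80 m/s

the harbour: 49.8 kt = 25.6193 m/s.
the hill site: 38.69 mph = 17.2960 m/s.
Spread: 27.1000 − 17.2960 = 9.80 m/s.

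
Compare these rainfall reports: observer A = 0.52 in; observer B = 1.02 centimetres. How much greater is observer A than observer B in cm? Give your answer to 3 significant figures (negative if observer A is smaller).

0.301 cm

observer A: 0.52 in = 1.32080 cm.
Difference: 1.32080 − 1.02000 = 0.301 cm.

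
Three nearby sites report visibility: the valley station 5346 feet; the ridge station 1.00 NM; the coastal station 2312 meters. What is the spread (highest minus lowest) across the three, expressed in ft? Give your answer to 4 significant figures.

the ridge station: 1.00 nmi = 6076.12 ft.
the coastal station: 2312 m = 7585.30 ft.
Spread: 7585.30 − 5346.00 = 2239 ft.

2239 ft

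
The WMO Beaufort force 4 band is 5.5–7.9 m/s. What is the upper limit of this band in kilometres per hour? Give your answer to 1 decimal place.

5.5–7.9 m/s × 3.6 = 19.8–28.4 km/h.

28.4 km/h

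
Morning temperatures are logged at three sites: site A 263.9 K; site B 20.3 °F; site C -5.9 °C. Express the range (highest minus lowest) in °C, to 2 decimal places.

3.35 °C

site A: 263.9 K = -9.250 °C.
site B: 20.3 °F = -6.500 °C.
Spread: (-5.900) − (-9.250) = 3.350 °C.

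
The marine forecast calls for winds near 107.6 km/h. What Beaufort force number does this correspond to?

Beaufort force 11

107.6 km/h = 29.9 m/s, which is Beaufort 11 (violent storm, 28.5–32.6 m/s).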